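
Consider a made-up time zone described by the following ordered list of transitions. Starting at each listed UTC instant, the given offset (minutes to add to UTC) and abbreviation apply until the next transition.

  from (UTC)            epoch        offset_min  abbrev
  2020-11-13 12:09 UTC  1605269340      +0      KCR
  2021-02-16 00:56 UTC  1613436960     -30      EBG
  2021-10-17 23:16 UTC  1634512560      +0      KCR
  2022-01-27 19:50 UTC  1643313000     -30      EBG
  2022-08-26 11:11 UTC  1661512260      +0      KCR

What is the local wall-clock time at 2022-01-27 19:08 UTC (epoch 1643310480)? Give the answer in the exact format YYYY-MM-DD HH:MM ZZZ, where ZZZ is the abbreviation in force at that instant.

Query: 2022-01-27 19:08 UTC
Rule 3/5 (KCR, +00:00): 2021-10-17 23:16 UTC ≤ query < 2022-01-27 19:50 UTC
19·60 + 8 + 0 = 1148 min
1148 = 0·1440 + 1148; 1148 = 19·60 + 8 → 19:08, same day
→ 2022-01-27 19:08 KCR

2022-01-27 19:08 KCR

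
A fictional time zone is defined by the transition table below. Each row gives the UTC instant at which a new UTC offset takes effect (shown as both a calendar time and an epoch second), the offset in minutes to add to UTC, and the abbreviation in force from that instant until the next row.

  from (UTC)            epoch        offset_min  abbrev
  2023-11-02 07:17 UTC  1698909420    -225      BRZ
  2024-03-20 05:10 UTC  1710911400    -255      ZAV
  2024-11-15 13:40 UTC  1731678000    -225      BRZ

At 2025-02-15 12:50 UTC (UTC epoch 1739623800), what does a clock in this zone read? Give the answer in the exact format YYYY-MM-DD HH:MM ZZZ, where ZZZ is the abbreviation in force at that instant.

Query: 2025-02-15 12:50 UTC
Rule 3/3 (BRZ, -03:45): 2024-11-15 13:40 UTC ≤ query < +∞
12·60 + 50 - 225 = 545 min
545 = 0·1440 + 545; 545 = 9·60 + 5 → 09:05, same day
→ 2025-02-15 09:05 BRZ

2025-02-15 09:05 BRZ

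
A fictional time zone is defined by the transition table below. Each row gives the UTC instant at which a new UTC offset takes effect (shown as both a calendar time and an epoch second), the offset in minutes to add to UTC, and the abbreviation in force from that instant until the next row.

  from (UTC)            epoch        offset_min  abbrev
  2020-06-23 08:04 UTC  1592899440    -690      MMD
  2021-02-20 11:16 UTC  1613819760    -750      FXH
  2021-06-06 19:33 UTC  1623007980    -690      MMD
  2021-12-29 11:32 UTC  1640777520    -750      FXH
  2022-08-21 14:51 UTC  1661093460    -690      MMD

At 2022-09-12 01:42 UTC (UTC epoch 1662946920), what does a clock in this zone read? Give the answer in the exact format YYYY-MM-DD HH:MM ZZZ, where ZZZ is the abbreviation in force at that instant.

Query: 2022-09-12 01:42 UTC
Rule 5/5 (MMD, -11:30): 2022-08-21 14:51 UTC ≤ query < +∞
1·60 + 42 - 690 = -588 min
-588 = -1·1440 + 852; 852 = 14·60 + 12 → 14:12, 2022-09-12 - 1 day = 2022-09-11
→ 2022-09-11 14:12 MMD

2022-09-11 14:12 MMD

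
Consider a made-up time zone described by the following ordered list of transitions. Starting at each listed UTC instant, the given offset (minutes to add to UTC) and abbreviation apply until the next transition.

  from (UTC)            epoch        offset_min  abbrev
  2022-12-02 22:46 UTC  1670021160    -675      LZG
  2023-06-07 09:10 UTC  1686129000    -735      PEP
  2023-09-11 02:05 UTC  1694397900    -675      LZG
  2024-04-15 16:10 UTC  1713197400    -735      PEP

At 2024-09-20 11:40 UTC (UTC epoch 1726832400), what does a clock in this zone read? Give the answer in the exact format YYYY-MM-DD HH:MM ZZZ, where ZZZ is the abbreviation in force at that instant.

Query: 2024-09-20 11:40 UTC
Rule 4/4 (PEP, -12:15): 2024-04-15 16:10 UTC ≤ query < +∞
11·60 + 40 - 735 = -35 min
-35 = -1·1440 + 1405; 1405 = 23·60 + 25 → 23:25, 2024-09-20 - 1 day = 2024-09-19
→ 2024-09-19 23:25 PEP

2024-09-19 23:25 PEP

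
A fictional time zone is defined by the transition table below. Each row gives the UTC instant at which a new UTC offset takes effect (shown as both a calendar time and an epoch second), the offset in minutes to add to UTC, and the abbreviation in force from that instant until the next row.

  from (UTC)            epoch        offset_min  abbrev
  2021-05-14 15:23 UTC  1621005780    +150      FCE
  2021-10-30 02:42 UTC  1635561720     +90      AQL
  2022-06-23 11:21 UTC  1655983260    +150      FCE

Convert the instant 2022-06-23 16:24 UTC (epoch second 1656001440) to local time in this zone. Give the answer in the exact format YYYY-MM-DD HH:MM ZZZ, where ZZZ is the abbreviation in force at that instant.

Query: 2022-06-23 16:24 UTC
Rule 3/3 (FCE, +02:30): 2022-06-23 11:21 UTC ≤ query < +∞
16·60 + 24 + 150 = 1134 min
1134 = 0·1440 + 1134; 1134 = 18·60 + 54 → 18:54, same day
→ 2022-06-23 18:54 FCE

2022-06-23 18:54 FCE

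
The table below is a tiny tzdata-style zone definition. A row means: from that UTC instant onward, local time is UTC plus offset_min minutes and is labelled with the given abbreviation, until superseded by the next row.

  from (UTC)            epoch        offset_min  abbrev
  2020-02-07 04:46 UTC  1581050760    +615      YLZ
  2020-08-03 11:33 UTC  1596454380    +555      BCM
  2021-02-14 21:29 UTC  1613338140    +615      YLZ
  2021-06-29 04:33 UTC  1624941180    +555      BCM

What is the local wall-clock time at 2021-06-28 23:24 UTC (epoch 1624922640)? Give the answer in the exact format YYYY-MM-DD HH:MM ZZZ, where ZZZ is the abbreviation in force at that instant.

2021-06-29 09:39 YLZ

Query: 2021-06-28 23:24 UTC
Rule 3/4 (YLZ, +10:15): 2021-02-14 21:29 UTC ≤ query < 2021-06-29 04:33 UTC
23·60 + 24 + 615 = 2019 min
2019 = 1·1440 + 579; 579 = 9·60 + 39 → 09:39, 2021-06-28 + 1 day = 2021-06-29
→ 2021-06-29 09:39 YLZ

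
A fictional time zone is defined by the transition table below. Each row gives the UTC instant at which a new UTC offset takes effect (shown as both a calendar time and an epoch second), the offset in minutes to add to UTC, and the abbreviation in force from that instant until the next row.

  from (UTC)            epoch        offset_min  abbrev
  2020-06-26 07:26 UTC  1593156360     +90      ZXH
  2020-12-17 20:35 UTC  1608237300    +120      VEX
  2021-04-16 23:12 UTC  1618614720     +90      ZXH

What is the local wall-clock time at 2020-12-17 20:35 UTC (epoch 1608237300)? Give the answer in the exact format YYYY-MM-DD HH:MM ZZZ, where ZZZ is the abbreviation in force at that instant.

Query: 2020-12-17 20:35 UTC
Rule 2/3 (VEX, +02:00): 2020-12-17 20:35 UTC ≤ query < 2021-04-16 23:12 UTC
20·60 + 35 + 120 = 1355 min
1355 = 0·1440 + 1355; 1355 = 22·60 + 35 → 22:35, same day
→ 2020-12-17 22:35 VEX

2020-12-17 22:35 VEX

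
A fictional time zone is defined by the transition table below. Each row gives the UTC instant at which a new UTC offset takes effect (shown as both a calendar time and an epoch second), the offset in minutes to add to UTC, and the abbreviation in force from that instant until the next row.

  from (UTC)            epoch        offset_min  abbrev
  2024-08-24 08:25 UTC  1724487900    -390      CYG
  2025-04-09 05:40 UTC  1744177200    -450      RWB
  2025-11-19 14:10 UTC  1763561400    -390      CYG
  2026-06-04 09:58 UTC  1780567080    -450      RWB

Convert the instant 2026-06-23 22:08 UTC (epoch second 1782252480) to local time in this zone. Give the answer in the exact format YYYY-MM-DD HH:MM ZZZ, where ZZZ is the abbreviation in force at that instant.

2026-06-23 14:38 RWB

Query: 2026-06-23 22:08 UTC
Rule 4/4 (RWB, -07:30): 2026-06-04 09:58 UTC ≤ query < +∞
22·60 + 8 - 450 = 878 min
878 = 0·1440 + 878; 878 = 14·60 + 38 → 14:38, same day
→ 2026-06-23 14:38 RWB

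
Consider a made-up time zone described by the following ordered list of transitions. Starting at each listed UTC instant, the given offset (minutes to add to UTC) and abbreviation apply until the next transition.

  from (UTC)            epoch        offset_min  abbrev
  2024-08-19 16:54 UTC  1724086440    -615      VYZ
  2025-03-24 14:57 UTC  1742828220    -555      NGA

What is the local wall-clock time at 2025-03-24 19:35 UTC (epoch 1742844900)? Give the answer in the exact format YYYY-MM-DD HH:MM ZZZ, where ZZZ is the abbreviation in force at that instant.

Query: 2025-03-24 19:35 UTC
Rule 2/2 (NGA, -09:15): 2025-03-24 14:57 UTC ≤ query < +∞
19·60 + 35 - 555 = 620 min
620 = 0·1440 + 620; 620 = 10·60 + 20 → 10:20, same day
→ 2025-03-24 10:20 NGA

2025-03-24 10:20 NGA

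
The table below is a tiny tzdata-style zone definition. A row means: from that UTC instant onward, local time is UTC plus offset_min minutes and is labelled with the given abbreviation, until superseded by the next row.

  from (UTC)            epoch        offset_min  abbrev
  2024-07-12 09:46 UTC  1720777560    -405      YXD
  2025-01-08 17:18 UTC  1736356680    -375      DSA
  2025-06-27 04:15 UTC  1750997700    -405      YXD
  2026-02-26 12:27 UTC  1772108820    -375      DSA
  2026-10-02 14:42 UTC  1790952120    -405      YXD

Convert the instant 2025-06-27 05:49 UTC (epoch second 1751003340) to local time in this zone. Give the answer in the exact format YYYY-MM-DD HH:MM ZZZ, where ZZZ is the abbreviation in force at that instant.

Query: 2025-06-27 05:49 UTC
Rule 3/5 (YXD, -06:45): 2025-06-27 04:15 UTC ≤ query < 2026-02-26 12:27 UTC
5·60 + 49 - 405 = -56 min
-56 = -1·1440 + 1384; 1384 = 23·60 + 4 → 23:04, 2025-06-27 - 1 day = 2025-06-26
→ 2025-06-26 23:04 YXD

2025-06-26 23:04 YXD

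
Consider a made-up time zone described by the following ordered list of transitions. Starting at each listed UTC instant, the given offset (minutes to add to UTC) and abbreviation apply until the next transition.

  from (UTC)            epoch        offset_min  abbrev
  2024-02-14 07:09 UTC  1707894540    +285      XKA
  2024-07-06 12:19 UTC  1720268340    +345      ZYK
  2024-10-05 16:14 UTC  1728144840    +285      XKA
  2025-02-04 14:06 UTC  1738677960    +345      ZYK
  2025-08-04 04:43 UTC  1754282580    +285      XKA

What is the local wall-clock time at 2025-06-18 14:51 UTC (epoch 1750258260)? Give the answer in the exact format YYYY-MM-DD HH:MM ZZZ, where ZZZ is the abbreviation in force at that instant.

Query: 2025-06-18 14:51 UTC
Rule 4/5 (ZYK, +05:45): 2025-02-04 14:06 UTC ≤ query < 2025-08-04 04:43 UTC
14·60 + 51 + 345 = 1236 min
1236 = 0·1440 + 1236; 1236 = 20·60 + 36 → 20:36, same day
→ 2025-06-18 20:36 ZYK

2025-06-18 20:36 ZYK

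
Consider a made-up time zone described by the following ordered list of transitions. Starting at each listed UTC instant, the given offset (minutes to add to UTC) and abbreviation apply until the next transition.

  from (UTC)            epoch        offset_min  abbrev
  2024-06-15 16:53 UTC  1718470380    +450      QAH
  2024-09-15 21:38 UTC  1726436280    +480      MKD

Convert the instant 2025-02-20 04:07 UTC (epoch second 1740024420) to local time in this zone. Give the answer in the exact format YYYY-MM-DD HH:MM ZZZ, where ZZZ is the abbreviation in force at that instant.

2025-02-20 12:07 MKD

Query: 2025-02-20 04:07 UTC
Rule 2/2 (MKD, +08:00): 2024-09-15 21:38 UTC ≤ query < +∞
4·60 + 7 + 480 = 727 min
727 = 0·1440 + 727; 727 = 12·60 + 7 → 12:07, same day
→ 2025-02-20 12:07 MKD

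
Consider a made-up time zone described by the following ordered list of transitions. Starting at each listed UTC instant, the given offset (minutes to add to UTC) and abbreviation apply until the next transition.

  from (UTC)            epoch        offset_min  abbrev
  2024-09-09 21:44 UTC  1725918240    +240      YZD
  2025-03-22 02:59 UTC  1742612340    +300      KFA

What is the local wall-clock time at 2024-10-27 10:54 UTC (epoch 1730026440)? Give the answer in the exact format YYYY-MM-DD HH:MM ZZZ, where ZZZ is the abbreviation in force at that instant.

2024-10-27 14:54 YZD

Query: 2024-10-27 10:54 UTC
Rule 1/2 (YZD, +04:00): 2024-09-09 21:44 UTC ≤ query < 2025-03-22 02:59 UTC
10·60 + 54 + 240 = 894 min
894 = 0·1440 + 894; 894 = 14·60 + 54 → 14:54, same day
→ 2024-10-27 14:54 YZD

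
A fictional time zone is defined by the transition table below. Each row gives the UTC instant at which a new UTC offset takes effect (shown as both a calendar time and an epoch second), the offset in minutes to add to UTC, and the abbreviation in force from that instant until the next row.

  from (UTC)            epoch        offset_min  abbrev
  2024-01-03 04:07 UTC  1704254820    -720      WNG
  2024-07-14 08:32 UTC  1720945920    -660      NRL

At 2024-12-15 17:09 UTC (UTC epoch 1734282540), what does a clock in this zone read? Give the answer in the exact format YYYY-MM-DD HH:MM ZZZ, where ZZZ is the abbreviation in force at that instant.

2024-12-15 06:09 NRL

Query: 2024-12-15 17:09 UTC
Rule 2/2 (NRL, -11:00): 2024-07-14 08:32 UTC ≤ query < +∞
17·60 + 9 - 660 = 369 min
369 = 0·1440 + 369; 369 = 6·60 + 9 → 06:09, same day
→ 2024-12-15 06:09 NRL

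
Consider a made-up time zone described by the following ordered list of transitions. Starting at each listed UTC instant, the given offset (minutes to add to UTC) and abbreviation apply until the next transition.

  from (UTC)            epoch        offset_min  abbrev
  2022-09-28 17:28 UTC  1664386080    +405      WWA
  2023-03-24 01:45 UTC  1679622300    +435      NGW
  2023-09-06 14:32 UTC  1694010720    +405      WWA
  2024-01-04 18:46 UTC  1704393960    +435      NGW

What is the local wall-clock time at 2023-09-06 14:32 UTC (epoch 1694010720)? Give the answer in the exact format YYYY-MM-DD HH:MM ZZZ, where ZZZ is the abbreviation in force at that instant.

Query: 2023-09-06 14:32 UTC
Rule 3/4 (WWA, +06:45): 2023-09-06 14:32 UTC ≤ query < 2024-01-04 18:46 UTC
14·60 + 32 + 405 = 1277 min
1277 = 0·1440 + 1277; 1277 = 21·60 + 17 → 21:17, same day
→ 2023-09-06 21:17 WWA

2023-09-06 21:17 WWA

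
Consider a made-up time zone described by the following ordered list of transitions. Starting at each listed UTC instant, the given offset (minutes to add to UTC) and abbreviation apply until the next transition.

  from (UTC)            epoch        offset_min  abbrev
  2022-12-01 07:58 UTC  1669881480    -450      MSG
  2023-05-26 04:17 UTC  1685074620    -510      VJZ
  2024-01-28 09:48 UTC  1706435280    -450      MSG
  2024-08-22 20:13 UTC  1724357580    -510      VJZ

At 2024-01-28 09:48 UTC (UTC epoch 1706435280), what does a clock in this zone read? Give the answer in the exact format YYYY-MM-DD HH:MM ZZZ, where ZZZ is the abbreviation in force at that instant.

Query: 2024-01-28 09:48 UTC
Rule 3/4 (MSG, -07:30): 2024-01-28 09:48 UTC ≤ query < 2024-08-22 20:13 UTC
9·60 + 48 - 450 = 138 min
138 = 0·1440 + 138; 138 = 2·60 + 18 → 02:18, same day
→ 2024-01-28 02:18 MSG

2024-01-28 02:18 MSG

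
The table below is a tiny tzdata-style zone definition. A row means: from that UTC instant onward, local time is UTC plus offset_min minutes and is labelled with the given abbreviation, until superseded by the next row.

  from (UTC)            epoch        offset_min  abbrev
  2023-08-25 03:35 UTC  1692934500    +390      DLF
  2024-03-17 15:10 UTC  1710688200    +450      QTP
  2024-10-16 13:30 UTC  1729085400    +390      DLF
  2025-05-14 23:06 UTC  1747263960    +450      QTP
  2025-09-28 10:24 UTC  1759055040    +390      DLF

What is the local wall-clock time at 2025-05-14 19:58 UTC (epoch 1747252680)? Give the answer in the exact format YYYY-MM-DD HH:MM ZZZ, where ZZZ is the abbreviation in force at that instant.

Query: 2025-05-14 19:58 UTC
Rule 3/5 (DLF, +06:30): 2024-10-16 13:30 UTC ≤ query < 2025-05-14 23:06 UTC
19·60 + 58 + 390 = 1588 min
1588 = 1·1440 + 148; 148 = 2·60 + 28 → 02:28, 2025-05-14 + 1 day = 2025-05-15
→ 2025-05-15 02:28 DLF

2025-05-15 02:28 DLF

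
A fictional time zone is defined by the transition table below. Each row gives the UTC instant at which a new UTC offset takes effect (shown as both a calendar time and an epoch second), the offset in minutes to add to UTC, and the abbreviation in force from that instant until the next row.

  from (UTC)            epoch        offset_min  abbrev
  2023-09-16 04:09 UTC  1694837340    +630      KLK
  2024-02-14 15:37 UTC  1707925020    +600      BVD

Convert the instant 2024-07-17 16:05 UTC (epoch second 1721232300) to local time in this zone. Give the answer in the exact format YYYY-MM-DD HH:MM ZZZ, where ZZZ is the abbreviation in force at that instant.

2024-07-18 02:05 BVD

Query: 2024-07-17 16:05 UTC
Rule 2/2 (BVD, +10:00): 2024-02-14 15:37 UTC ≤ query < +∞
16·60 + 5 + 600 = 1565 min
1565 = 1·1440 + 125; 125 = 2·60 + 5 → 02:05, 2024-07-17 + 1 day = 2024-07-18
→ 2024-07-18 02:05 BVD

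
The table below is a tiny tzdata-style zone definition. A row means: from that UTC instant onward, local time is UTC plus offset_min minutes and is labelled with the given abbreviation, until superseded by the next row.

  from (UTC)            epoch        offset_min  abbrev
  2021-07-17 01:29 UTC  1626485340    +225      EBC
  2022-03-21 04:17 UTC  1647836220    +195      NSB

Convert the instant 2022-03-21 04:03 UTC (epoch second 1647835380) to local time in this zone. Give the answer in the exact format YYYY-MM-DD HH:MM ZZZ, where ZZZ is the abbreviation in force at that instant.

2022-03-21 07:48 EBC

Query: 2022-03-21 04:03 UTC
Rule 1/2 (EBC, +03:45): 2021-07-17 01:29 UTC ≤ query < 2022-03-21 04:17 UTC
4·60 + 3 + 225 = 468 min
468 = 0·1440 + 468; 468 = 7·60 + 48 → 07:48, same day
→ 2022-03-21 07:48 EBC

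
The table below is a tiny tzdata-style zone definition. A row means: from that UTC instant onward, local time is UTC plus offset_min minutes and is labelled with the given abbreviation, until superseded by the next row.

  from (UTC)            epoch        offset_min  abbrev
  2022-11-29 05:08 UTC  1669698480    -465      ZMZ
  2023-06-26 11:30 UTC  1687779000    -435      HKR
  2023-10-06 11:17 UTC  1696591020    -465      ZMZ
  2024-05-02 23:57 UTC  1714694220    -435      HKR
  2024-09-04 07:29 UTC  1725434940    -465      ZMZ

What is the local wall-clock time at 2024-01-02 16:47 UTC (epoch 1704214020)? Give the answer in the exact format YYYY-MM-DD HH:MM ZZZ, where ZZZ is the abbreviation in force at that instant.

Query: 2024-01-02 16:47 UTC
Rule 3/5 (ZMZ, -07:45): 2023-10-06 11:17 UTC ≤ query < 2024-05-02 23:57 UTC
16·60 + 47 - 465 = 542 min
542 = 0·1440 + 542; 542 = 9·60 + 2 → 09:02, same day
→ 2024-01-02 09:02 ZMZ

2024-01-02 09:02 ZMZ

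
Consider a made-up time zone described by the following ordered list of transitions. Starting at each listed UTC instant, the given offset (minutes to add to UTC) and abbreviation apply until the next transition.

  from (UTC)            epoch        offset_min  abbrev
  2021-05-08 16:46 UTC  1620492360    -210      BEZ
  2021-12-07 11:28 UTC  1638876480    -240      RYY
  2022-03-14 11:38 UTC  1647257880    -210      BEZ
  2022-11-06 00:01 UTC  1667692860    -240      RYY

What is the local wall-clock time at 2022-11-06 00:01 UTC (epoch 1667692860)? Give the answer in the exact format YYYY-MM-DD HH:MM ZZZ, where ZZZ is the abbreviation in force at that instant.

2022-11-05 20:01 RYY

Query: 2022-11-06 00:01 UTC
Rule 4/4 (RYY, -04:00): 2022-11-06 00:01 UTC ≤ query < +∞
0·60 + 1 - 240 = -239 min
-239 = -1·1440 + 1201; 1201 = 20·60 + 1 → 20:01, 2022-11-06 - 1 day = 2022-11-05
→ 2022-11-05 20:01 RYY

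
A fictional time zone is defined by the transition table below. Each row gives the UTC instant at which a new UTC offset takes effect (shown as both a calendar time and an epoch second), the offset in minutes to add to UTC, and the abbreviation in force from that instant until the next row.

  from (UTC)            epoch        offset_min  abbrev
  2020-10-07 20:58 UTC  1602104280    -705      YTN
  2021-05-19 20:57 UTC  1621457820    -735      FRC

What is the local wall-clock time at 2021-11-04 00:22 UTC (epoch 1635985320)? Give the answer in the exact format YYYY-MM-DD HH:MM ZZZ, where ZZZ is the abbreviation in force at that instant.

Query: 2021-11-04 00:22 UTC
Rule 2/2 (FRC, -12:15): 2021-05-19 20:57 UTC ≤ query < +∞
0·60 + 22 - 735 = -713 min
-713 = -1·1440 + 727; 727 = 12·60 + 7 → 12:07, 2021-11-04 - 1 day = 2021-11-03
→ 2021-11-03 12:07 FRC

2021-11-03 12:07 FRC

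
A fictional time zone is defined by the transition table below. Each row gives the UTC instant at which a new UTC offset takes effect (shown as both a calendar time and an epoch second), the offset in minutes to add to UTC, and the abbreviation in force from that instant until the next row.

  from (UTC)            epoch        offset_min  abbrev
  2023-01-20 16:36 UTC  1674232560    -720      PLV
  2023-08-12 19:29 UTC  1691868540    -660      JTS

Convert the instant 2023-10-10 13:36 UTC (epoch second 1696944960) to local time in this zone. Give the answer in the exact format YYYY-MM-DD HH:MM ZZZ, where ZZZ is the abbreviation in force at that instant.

Query: 2023-10-10 13:36 UTC
Rule 2/2 (JTS, -11:00): 2023-08-12 19:29 UTC ≤ query < +∞
13·60 + 36 - 660 = 156 min
156 = 0·1440 + 156; 156 = 2·60 + 36 → 02:36, same day
→ 2023-10-10 02:36 JTS

2023-10-10 02:36 JTS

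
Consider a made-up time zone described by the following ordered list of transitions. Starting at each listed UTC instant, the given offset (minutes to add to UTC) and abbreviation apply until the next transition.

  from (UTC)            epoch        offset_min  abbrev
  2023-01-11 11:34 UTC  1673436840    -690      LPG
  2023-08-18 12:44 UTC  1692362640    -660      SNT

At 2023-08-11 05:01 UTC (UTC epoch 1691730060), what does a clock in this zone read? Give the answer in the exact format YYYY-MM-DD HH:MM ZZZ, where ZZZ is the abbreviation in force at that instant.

2023-08-10 17:31 LPG

Query: 2023-08-11 05:01 UTC
Rule 1/2 (LPG, -11:30): 2023-01-11 11:34 UTC ≤ query < 2023-08-18 12:44 UTC
5·60 + 1 - 690 = -389 min
-389 = -1·1440 + 1051; 1051 = 17·60 + 31 → 17:31, 2023-08-11 - 1 day = 2023-08-10
→ 2023-08-10 17:31 LPG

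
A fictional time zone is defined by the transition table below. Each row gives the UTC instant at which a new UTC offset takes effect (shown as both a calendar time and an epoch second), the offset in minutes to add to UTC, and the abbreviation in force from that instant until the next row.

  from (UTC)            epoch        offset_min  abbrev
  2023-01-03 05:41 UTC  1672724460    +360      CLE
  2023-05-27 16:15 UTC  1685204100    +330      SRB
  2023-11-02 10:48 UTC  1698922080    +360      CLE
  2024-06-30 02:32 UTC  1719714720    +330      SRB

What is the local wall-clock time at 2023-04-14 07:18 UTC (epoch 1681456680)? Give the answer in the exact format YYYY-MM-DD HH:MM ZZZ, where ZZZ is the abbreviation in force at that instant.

Query: 2023-04-14 07:18 UTC
Rule 1/4 (CLE, +06:00): 2023-01-03 05:41 UTC ≤ query < 2023-05-27 16:15 UTC
7·60 + 18 + 360 = 798 min
798 = 0·1440 + 798; 798 = 13·60 + 18 → 13:18, same day
→ 2023-04-14 13:18 CLE

2023-04-14 13:18 CLE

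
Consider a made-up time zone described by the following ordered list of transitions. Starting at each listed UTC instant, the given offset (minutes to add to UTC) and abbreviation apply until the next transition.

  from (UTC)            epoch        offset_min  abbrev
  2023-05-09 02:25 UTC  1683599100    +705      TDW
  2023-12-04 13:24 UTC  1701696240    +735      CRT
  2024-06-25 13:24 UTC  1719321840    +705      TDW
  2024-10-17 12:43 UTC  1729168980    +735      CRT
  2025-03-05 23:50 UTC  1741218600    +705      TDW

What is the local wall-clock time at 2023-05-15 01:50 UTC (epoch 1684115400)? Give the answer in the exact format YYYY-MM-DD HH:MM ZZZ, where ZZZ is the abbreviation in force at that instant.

2023-05-15 13:35 TDW

Query: 2023-05-15 01:50 UTC
Rule 1/5 (TDW, +11:45): 2023-05-09 02:25 UTC ≤ query < 2023-12-04 13:24 UTC
1·60 + 50 + 705 = 815 min
815 = 0·1440 + 815; 815 = 13·60 + 35 → 13:35, same day
→ 2023-05-15 13:35 TDW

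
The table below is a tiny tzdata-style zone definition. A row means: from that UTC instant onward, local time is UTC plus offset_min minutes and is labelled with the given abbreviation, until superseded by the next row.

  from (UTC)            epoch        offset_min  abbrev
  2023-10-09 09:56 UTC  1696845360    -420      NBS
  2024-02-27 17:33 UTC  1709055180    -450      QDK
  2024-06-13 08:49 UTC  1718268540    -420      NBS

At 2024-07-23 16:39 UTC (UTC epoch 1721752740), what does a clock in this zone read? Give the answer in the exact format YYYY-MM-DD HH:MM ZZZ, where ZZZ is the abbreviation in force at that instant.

2024-07-23 09:39 NBS

Query: 2024-07-23 16:39 UTC
Rule 3/3 (NBS, -07:00): 2024-06-13 08:49 UTC ≤ query < +∞
16·60 + 39 - 420 = 579 min
579 = 0·1440 + 579; 579 = 9·60 + 39 → 09:39, same day
→ 2024-07-23 09:39 NBS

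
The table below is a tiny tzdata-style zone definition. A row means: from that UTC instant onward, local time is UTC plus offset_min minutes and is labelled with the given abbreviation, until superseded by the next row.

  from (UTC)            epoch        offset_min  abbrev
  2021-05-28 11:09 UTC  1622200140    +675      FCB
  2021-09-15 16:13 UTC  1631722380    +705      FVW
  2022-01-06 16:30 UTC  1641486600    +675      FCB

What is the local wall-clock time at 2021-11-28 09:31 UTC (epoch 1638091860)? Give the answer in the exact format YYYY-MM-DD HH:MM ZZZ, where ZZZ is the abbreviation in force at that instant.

Query: 2021-11-28 09:31 UTC
Rule 2/3 (FVW, +11:45): 2021-09-15 16:13 UTC ≤ query < 2022-01-06 16:30 UTC
9·60 + 31 + 705 = 1276 min
1276 = 0·1440 + 1276; 1276 = 21·60 + 16 → 21:16, same day
→ 2021-11-28 21:16 FVW

2021-11-28 21:16 FVW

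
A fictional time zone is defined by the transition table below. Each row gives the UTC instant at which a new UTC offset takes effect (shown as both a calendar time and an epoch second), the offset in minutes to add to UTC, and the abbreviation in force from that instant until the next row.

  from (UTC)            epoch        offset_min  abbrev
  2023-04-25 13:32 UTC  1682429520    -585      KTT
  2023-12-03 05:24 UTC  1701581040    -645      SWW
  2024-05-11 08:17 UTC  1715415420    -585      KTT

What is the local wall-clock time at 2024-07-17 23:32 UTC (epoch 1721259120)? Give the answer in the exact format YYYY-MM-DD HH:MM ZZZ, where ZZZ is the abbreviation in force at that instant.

2024-07-17 13:47 KTT

Query: 2024-07-17 23:32 UTC
Rule 3/3 (KTT, -09:45): 2024-05-11 08:17 UTC ≤ query < +∞
23·60 + 32 - 585 = 827 min
827 = 0·1440 + 827; 827 = 13·60 + 47 → 13:47, same day
→ 2024-07-17 13:47 KTT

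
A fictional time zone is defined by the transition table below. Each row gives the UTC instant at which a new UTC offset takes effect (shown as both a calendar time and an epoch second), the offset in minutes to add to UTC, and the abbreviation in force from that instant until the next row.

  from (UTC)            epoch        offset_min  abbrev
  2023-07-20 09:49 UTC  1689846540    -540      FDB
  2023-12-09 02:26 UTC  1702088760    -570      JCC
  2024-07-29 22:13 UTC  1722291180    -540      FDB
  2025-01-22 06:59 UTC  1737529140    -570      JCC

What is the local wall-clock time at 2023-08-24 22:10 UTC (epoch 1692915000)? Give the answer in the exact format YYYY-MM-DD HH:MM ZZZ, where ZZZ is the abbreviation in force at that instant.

2023-08-24 13:10 FDB

Query: 2023-08-24 22:10 UTC
Rule 1/4 (FDB, -09:00): 2023-07-20 09:49 UTC ≤ query < 2023-12-09 02:26 UTC
22·60 + 10 - 540 = 790 min
790 = 0·1440 + 790; 790 = 13·60 + 10 → 13:10, same day
→ 2023-08-24 13:10 FDB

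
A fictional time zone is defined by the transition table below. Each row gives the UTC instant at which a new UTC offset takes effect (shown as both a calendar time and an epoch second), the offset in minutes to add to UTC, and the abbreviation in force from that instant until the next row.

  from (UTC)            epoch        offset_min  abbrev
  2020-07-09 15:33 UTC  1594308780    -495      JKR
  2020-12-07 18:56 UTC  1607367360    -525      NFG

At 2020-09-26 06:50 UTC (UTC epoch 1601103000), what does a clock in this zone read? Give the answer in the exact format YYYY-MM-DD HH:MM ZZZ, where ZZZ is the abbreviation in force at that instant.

Query: 2020-09-26 06:50 UTC
Rule 1/2 (JKR, -08:15): 2020-07-09 15:33 UTC ≤ query < 2020-12-07 18:56 UTC
6·60 + 50 - 495 = -85 min
-85 = -1·1440 + 1355; 1355 = 22·60 + 35 → 22:35, 2020-09-26 - 1 day = 2020-09-25
→ 2020-09-25 22:35 JKR

2020-09-25 22:35 JKR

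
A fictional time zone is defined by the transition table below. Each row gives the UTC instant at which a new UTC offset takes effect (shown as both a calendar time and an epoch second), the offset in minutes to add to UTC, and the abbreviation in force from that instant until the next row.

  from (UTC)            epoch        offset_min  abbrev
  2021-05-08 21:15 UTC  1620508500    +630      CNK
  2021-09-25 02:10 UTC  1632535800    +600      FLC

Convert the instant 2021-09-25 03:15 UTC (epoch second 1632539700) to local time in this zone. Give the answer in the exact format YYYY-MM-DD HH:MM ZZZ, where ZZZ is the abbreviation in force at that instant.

2021-09-25 13:15 FLC

Query: 2021-09-25 03:15 UTC
Rule 2/2 (FLC, +10:00): 2021-09-25 02:10 UTC ≤ query < +∞
3·60 + 15 + 600 = 795 min
795 = 0·1440 + 795; 795 = 13·60 + 15 → 13:15, same day
→ 2021-09-25 13:15 FLC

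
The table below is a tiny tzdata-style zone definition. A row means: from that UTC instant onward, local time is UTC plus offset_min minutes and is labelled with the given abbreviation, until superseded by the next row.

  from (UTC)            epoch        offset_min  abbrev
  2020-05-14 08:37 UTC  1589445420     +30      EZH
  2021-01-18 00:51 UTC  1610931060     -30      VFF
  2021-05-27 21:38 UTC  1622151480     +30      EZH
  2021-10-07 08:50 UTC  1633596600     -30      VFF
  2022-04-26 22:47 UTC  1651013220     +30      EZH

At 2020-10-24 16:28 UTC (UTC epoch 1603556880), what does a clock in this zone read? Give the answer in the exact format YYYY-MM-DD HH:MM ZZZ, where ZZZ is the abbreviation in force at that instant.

2020-10-24 16:58 EZH

Query: 2020-10-24 16:28 UTC
Rule 1/5 (EZH, +00:30): 2020-05-14 08:37 UTC ≤ query < 2021-01-18 00:51 UTC
16·60 + 28 + 30 = 1018 min
1018 = 0·1440 + 1018; 1018 = 16·60 + 58 → 16:58, same day
→ 2020-10-24 16:58 EZH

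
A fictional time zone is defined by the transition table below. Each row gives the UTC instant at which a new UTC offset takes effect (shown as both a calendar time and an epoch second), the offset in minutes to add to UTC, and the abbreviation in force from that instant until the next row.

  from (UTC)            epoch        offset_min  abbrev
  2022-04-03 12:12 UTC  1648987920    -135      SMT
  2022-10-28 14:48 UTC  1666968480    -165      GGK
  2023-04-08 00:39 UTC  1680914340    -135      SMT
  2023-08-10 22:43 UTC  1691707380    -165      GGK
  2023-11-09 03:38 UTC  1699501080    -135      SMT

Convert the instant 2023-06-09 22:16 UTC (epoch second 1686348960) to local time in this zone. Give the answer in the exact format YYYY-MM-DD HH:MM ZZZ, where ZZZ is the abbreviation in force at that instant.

Query: 2023-06-09 22:16 UTC
Rule 3/5 (SMT, -02:15): 2023-04-08 00:39 UTC ≤ query < 2023-08-10 22:43 UTC
22·60 + 16 - 135 = 1201 min
1201 = 0·1440 + 1201; 1201 = 20·60 + 1 → 20:01, same day
→ 2023-06-09 20:01 SMT

2023-06-09 20:01 SMT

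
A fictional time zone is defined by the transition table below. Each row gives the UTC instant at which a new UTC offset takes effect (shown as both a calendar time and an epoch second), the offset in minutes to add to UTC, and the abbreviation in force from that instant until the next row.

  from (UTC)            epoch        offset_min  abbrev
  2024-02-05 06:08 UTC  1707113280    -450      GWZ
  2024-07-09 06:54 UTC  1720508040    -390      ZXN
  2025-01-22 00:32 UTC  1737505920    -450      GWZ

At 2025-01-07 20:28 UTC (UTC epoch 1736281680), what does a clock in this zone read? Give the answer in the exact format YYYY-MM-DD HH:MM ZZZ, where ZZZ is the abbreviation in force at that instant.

Query: 2025-01-07 20:28 UTC
Rule 2/3 (ZXN, -06:30): 2024-07-09 06:54 UTC ≤ query < 2025-01-22 00:32 UTC
20·60 + 28 - 390 = 838 min
838 = 0·1440 + 838; 838 = 13·60 + 58 → 13:58, same day
→ 2025-01-07 13:58 ZXN

2025-01-07 13:58 ZXN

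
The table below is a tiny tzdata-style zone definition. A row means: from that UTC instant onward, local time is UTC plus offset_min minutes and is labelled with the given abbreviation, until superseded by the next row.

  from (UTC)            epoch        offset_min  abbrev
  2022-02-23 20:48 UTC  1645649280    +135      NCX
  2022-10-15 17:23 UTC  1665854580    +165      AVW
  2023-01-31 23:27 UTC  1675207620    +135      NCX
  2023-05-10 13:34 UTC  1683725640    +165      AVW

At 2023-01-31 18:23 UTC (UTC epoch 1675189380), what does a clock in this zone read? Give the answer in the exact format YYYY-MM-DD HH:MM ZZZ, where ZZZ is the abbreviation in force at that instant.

2023-01-31 21:08 AVW

Query: 2023-01-31 18:23 UTC
Rule 2/4 (AVW, +02:45): 2022-10-15 17:23 UTC ≤ query < 2023-01-31 23:27 UTC
18·60 + 23 + 165 = 1268 min
1268 = 0·1440 + 1268; 1268 = 21·60 + 8 → 21:08, same day
→ 2023-01-31 21:08 AVW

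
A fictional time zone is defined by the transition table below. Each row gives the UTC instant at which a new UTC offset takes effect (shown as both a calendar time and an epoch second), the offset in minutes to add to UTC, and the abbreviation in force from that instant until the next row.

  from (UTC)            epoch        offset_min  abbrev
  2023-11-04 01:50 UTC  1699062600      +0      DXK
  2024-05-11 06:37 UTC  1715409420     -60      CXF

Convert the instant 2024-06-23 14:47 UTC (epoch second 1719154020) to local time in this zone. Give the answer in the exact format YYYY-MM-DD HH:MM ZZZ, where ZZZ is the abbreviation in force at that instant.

2024-06-23 13:47 CXF

Query: 2024-06-23 14:47 UTC
Rule 2/2 (CXF, -01:00): 2024-05-11 06:37 UTC ≤ query < +∞
14·60 + 47 - 60 = 827 min
827 = 0·1440 + 827; 827 = 13·60 + 47 → 13:47, same day
→ 2024-06-23 13:47 CXF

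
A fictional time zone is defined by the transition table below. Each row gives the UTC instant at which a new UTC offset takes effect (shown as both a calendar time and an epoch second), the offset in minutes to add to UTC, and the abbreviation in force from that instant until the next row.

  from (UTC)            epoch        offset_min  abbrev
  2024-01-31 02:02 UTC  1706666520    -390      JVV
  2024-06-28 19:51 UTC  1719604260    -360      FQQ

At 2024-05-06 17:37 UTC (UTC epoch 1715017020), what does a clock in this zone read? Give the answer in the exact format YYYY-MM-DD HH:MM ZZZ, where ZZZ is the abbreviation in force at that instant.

Query: 2024-05-06 17:37 UTC
Rule 1/2 (JVV, -06:30): 2024-01-31 02:02 UTC ≤ query < 2024-06-28 19:51 UTC
17·60 + 37 - 390 = 667 min
667 = 0·1440 + 667; 667 = 11·60 + 7 → 11:07, same day
→ 2024-05-06 11:07 JVV

2024-05-06 11:07 JVV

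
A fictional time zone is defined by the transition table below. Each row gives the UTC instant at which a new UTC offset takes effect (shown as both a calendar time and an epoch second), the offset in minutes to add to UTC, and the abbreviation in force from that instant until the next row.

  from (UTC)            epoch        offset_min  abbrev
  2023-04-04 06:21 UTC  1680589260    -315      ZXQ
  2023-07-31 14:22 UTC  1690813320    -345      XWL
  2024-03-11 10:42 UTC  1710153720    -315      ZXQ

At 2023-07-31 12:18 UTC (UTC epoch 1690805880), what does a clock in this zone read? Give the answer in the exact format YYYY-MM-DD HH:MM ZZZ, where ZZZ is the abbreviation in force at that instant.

2023-07-31 07:03 ZXQ

Query: 2023-07-31 12:18 UTC
Rule 1/3 (ZXQ, -05:15): 2023-04-04 06:21 UTC ≤ query < 2023-07-31 14:22 UTC
12·60 + 18 - 315 = 423 min
423 = 0·1440 + 423; 423 = 7·60 + 3 → 07:03, same day
→ 2023-07-31 07:03 ZXQ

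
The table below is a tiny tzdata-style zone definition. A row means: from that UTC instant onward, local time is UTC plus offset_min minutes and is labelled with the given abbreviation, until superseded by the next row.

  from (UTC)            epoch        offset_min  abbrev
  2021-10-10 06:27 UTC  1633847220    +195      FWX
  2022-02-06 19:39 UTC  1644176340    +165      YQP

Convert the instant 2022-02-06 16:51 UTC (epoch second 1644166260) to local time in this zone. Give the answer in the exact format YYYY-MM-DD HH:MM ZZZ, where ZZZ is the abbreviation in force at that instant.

2022-02-06 20:06 FWX

Query: 2022-02-06 16:51 UTC
Rule 1/2 (FWX, +03:15): 2021-10-10 06:27 UTC ≤ query < 2022-02-06 19:39 UTC
16·60 + 51 + 195 = 1206 min
1206 = 0·1440 + 1206; 1206 = 20·60 + 6 → 20:06, same day
→ 2022-02-06 20:06 FWX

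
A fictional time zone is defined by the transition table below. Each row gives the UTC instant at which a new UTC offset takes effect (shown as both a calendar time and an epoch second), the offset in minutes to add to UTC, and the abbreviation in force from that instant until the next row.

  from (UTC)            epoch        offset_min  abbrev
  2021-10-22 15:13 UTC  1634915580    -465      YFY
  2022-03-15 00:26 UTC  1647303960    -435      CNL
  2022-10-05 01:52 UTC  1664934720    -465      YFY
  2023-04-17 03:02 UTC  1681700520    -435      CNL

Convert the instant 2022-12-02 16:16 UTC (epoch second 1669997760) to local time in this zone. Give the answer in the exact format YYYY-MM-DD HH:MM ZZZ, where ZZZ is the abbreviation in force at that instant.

2022-12-02 08:31 YFY

Query: 2022-12-02 16:16 UTC
Rule 3/4 (YFY, -07:45): 2022-10-05 01:52 UTC ≤ query < 2023-04-17 03:02 UTC
16·60 + 16 - 465 = 511 min
511 = 0·1440 + 511; 511 = 8·60 + 31 → 08:31, same day
→ 2022-12-02 08:31 YFY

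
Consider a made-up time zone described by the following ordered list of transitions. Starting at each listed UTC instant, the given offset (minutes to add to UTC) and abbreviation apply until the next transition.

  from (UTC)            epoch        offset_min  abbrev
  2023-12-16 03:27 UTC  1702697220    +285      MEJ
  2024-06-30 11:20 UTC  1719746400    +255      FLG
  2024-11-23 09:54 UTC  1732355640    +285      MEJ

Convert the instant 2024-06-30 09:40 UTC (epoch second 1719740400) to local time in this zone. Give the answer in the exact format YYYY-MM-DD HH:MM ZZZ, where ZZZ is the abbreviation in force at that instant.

2024-06-30 14:25 MEJ

Query: 2024-06-30 09:40 UTC
Rule 1/3 (MEJ, +04:45): 2023-12-16 03:27 UTC ≤ query < 2024-06-30 11:20 UTC
9·60 + 40 + 285 = 865 min
865 = 0·1440 + 865; 865 = 14·60 + 25 → 14:25, same day
→ 2024-06-30 14:25 MEJ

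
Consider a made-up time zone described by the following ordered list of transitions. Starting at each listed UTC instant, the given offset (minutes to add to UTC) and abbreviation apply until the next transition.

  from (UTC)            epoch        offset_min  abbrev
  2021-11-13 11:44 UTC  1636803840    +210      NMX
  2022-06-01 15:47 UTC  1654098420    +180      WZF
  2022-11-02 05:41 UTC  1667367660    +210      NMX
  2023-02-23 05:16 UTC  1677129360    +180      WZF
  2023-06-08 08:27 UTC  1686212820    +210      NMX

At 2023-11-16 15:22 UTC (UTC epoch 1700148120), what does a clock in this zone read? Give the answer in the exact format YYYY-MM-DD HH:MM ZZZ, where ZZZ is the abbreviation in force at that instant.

Query: 2023-11-16 15:22 UTC
Rule 5/5 (NMX, +03:30): 2023-06-08 08:27 UTC ≤ query < +∞
15·60 + 22 + 210 = 1132 min
1132 = 0·1440 + 1132; 1132 = 18·60 + 52 → 18:52, same day
→ 2023-11-16 18:52 NMX

2023-11-16 18:52 NMX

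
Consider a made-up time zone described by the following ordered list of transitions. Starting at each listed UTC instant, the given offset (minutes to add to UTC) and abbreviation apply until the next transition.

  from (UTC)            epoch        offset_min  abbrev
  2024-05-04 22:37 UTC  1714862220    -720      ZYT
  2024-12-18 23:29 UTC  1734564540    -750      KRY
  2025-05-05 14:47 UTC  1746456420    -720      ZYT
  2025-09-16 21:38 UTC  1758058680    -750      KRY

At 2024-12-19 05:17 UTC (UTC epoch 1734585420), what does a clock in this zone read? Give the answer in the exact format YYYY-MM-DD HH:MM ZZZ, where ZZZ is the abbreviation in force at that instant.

2024-12-18 16:47 KRY

Query: 2024-12-19 05:17 UTC
Rule 2/4 (KRY, -12:30): 2024-12-18 23:29 UTC ≤ query < 2025-05-05 14:47 UTC
5·60 + 17 - 750 = -433 min
-433 = -1·1440 + 1007; 1007 = 16·60 + 47 → 16:47, 2024-12-19 - 1 day = 2024-12-18
→ 2024-12-18 16:47 KRY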